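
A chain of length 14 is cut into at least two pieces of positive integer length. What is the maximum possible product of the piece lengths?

162

Let g[k] be the best product for length k (with at least one cut). For each first piece i, the rest contributes max(k−i, g[k−i]).
g[2] = 1×max(1,0) = 1×1 = 1
g[3] = 1×max(2,1) = 1×2 = 2
g[4] = 2×max(2,1) = 2×2 = 4
g[5] = 2×max(3,2) = 2×3 = 6
g[6] = 3×max(3,2) = 3×3 = 9
g[7] = 2×max(5,6) = 2×6 = 12
g[8] = 2×max(6,9) = 2×9 = 18
g[9] = 3×max(6,9) = 3×9 = 27
g[10] = 2×max(8,18) = 2×18 = 36
g[11] = 2×max(9,27) = 2×27 = 54
g[12] = 3×max(9,27) = 3×27 = 81
g[13] = 2×max(11,54) = 2×54 = 108
g[14] = 2×max(12,81) = 2×81 = 162
One optimal split: 3 + 3 + 3 + 3 + 2; product 3×3×3×3×2 = 162.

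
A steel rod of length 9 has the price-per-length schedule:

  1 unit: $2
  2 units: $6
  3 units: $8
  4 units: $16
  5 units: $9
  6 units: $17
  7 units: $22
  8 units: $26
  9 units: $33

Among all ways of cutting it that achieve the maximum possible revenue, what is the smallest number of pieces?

Let r[k] be the best obtainable value from length k. For each k, try every first piece i and keep the best of price[i] + r[k−i].
r[1] = 2
r[2] = 6
r[3] = 8  (first piece 1, then r[2]=6)
r[4] = 16
r[5] = 18  (first piece 1, then r[4]=16)
r[6] = 22  (first piece 2, then r[4]=16)
r[7] = 24  (first piece 1, then r[6]=22)
r[8] = 32  (first piece 4, then r[4]=16)
r[9] = 34  (first piece 1, then r[8]=32)
Maximum revenue is $34.
Now minimize piece count subject to staying optimal: for each k, pieces[k] = 1 + min over i with p[i]+r[k−i]=r[k] of pieces[k−i].
pieces[6] = 2
pieces[7] = 2
pieces[8] = 2
pieces[9] = 3

3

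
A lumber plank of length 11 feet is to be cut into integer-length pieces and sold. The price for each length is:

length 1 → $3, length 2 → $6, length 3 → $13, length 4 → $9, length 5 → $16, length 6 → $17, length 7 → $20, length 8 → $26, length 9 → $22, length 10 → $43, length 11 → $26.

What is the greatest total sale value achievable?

Build best[k] bottom-up: best[k] = max over allowed piece i of (p[i] + best[k−i]).
best[1] = 3
best[2] = 6  (first piece 1, then best[1]=3)
best[3] = 13
best[4] = 16  (first piece 1, then best[3]=13)
best[5] = 19  (first piece 1, then best[4]=16)
best[6] = 26  (first piece 3, then best[3]=13)
best[7] = 29  (first piece 1, then best[6]=26)
best[8] = 32  (first piece 1, then best[7]=29)
best[9] = 39  (first piece 3, then best[6]=26)
best[10] = 43
best[11] = 46  (first piece 1, then best[10]=43)
One optimal cutting: 10 + 1 → $43 + $3 = $46.

46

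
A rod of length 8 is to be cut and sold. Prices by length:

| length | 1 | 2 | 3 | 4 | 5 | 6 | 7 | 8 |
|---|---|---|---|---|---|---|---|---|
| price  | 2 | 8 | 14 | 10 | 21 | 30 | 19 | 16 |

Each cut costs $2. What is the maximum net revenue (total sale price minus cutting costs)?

36

Consider every possible first cut. v[k] is the best of p[i]+v[k−i] over all sellable i≤k, charging 2 whenever i<k.
v[1] = 2
v[2] = 8
v[3] = 14
v[4] = 14  (first piece 1, then v[3]=14)
v[5] = 21
v[6] = 30
v[7] = 30  (first piece 1, then v[6]=30)
v[8] = 36  (first piece 2, then v[6]=30)
One optimal plan: pieces 6 + 2 (1 cut) → $38 − $2 = $36.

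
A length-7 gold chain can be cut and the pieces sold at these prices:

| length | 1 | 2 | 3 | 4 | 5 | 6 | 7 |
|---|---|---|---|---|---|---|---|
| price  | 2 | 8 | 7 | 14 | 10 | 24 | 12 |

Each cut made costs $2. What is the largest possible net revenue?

Build v[k] bottom-up: v[k] = max over allowed piece i of (p[i] + v[k−i]) − 2 per cut.
v[1] = 2
v[2] = 8
v[3] = 8  (first piece 1, then v[2]=8)
v[4] = 14  (first piece 2, then v[2]=8)
v[5] = 14  (first piece 1, then v[4]=14)
v[6] = 24
v[7] = 24  (first piece 1, then v[6]=24)
One optimal plan: pieces 6 + 1 (1 cut) → $26 − $2 = $24.

24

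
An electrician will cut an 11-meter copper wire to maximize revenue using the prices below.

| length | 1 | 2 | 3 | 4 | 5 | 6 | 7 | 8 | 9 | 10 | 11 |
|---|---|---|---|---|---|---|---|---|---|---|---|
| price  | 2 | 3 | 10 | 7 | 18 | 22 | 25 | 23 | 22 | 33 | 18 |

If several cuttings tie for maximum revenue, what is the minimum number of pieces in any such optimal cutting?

Consider every possible first cut. r[k] is the best of p[i]+r[k−i] over all sellable i≤k.
r[1] = 2
r[2] = 4  (first piece 1, then r[1]=2)
r[3] = 10
r[4] = 12  (first piece 1, then r[3]=10)
r[5] = 18
r[6] = 22
r[7] = 25
r[8] = 28  (first piece 3, then r[5]=18)
r[9] = 32  (first piece 3, then r[6]=22)
r[10] = 36  (first piece 5, then r[5]=18)
r[11] = 40  (first piece 5, then r[6]=22)
Maximum revenue is €40.
Now minimize piece count subject to staying optimal: for each k, pieces[k] = 1 + min over i with p[i]+r[k−i]=r[k] of pieces[k−i].
pieces[8] = 2
pieces[9] = 2
pieces[10] = 2
pieces[11] = 2

2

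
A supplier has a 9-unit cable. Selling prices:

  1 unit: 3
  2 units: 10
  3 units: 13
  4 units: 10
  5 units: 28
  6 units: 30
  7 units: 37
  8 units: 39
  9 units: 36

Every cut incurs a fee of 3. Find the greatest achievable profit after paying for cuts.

Let net[k] be the best obtainable value from length k. For each k, try every first piece i and keep the best of price[i] + net[k−i] minus the 3 cut fee when i<k.
net[1] = 3
net[2] = max(3+3-3, 10+0) = 10
net[3] = max(3+10-3, 10+3-3, 13+0) = 13
net[4] = max(3+13-3, 10+10-3, 13+3-3, 10+0) = 17
net[5] = max(3+17-3, 10+13-3, 13+10-3, 10+3-3, 28+0) = 28
net[6] = max(3+28-3, 10+17-3, 13+13-3, 10+10-3, 28+3-3, 30+0) = 30
net[7] = max(3+30-3, 10+28-3, 13+17-3, …, 30+3-3, 37+0) = 37
net[8] = max(3+37-3, 10+30-3, 13+28-3, …, 37+3-3, 39+0) = 39
net[9] = max(3+39-3, 10+37-3, 13+30-3, …, 39+3-3, 36+0) = 44
One optimal plan: pieces 7 + 2 (1 cut) → 47 − 3 = 44.

44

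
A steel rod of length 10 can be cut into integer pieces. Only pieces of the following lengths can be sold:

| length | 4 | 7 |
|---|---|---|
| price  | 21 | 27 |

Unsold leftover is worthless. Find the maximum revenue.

Let r[k] be the best obtainable value from length k. For each k, try every first piece i and keep the best of price[i] + r[k−i].
r[1] = 0
r[2] = 0
r[3] = 0
r[4] = 21
r[5] = 21
r[6] = 21
r[7] = max(21+0, 27+0) = 27
r[8] = max(21+21, 27+0) = 42
r[9] = max(21+21, 27+0) = 42
r[10] = max(21+21, 27+0) = 42
One optimal cutting: pieces 4 + 4 with 2 units of scrap → $42.

42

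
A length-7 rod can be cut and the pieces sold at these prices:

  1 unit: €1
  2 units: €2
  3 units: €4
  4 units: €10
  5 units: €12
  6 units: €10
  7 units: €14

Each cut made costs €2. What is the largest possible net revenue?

14

Build r[k] bottom-up: r[k] = max over allowed piece i of (p[i] + r[k−i]) − 2 per cut.
r[1] = 1
r[2] = 2
r[3] = 4
r[4] = 10
r[5] = 12
r[6] = 11  (first piece 1, then r[5]=12)
r[7] = 14
Best is to make no cuts and sell whole for €14.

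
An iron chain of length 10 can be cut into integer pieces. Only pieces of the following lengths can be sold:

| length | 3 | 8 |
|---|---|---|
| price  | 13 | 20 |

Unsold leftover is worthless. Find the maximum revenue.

39

Build best[k] bottom-up: best[k] = max over allowed piece i of (p[i] + best[k−i]).
best[1] = 0
best[2] = 0
best[3] = 13
best[4] = 13
best[5] = 13
best[6] = 26  (first piece 3, then best[3]=13)
best[7] = 26
best[8] = max(13+13, 20+0) = 26
best[9] = max(13+26, 20+0) = 39
best[10] = max(13+26, 20+0) = 39
One optimal cutting: pieces 3 + 3 + 3 with 1 link of scrap → $39.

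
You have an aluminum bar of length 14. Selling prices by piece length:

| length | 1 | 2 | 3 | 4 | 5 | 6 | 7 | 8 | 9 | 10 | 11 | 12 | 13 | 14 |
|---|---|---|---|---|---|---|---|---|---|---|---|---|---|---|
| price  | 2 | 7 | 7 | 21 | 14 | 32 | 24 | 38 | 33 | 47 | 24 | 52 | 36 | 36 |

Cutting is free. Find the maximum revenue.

74

Build r[k] bottom-up: r[k] = max over allowed piece i of (p[i] + r[k−i]).
r[1] = 2
r[2] = max(2+2, 7+0) = 7
r[3] = max(2+7, 7+2, 7+0) = 9
r[4] = max(2+9, 7+7, 7+2, 21+0) = 21
r[5] = max(2+21, 7+9, 7+7, 21+2, 14+0) = 23
r[6] = max(2+23, 7+21, 7+9, 21+7, 14+2, 32+0) = 32
r[7] = max(2+32, 7+23, 7+21, …, 32+2, 24+0) = 34
r[8] = max(2+34, 7+32, 7+23, …, 24+2, 38+0) = 42
r[9] = max(2+42, 7+34, 7+32, …, 38+2, 33+0) = 44
r[10] = max(2+44, 7+42, 7+34, …, 33+2, 47+0) = 53
r[11] = max(2+53, 7+44, 7+42, …, 47+2, 24+0) = 55
r[12] = max(2+55, 7+53, 7+44, …, 24+2, 52+0) = 64
r[13] = max(2+64, 7+55, 7+53, …, 52+2, 36+0) = 66
r[14] = max(2+66, 7+64, 7+55, …, 36+2, 36+0) = 74
One optimal cutting: 6 + 4 + 4 → $32 + $21 + $21 = $74.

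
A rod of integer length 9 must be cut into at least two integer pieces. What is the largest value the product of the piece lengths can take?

27

Define g[k] = max over 1≤i<k of i · max(k−i, g[k−i]); the inner max lets the remainder stay uncut if that's better.
Small cases: g[2]=1.
g[3] = 1·max(2,1) = 1·2 = 2
g[4] = 2·max(2,1) = 2·2 = 4
g[5] = 2·max(3,2) = 2·3 = 6
g[6] = 3·max(3,2) = 3·3 = 9
g[7] = 2·max(5,6) = 2·6 = 12
g[8] = 2·max(6,9) = 2·9 = 18
g[9] = 3·max(6,9) = 3·9 = 27
One optimal split: 3 + 3 + 3; product 3·3·3 = 27.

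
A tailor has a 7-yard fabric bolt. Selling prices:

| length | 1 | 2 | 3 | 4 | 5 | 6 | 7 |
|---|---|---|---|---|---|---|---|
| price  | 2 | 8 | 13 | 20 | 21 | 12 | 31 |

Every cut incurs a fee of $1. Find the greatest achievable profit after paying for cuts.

32

Build net[k] bottom-up: net[k] = max over allowed piece i of (p[i] + net[k−i]) − 1 per cut.
net[1] = 2
net[2] = max(2+2-1, 8+0) = 8
net[3] = max(2+8-1, 8+2-1, 13+0) = 13
net[4] = max(2+13-1, 8+8-1, 13+2-1, 20+0) = 20
net[5] = max(2+20-1, 8+13-1, 13+8-1, 20+2-1, 21+0) = 21
net[6] = max(2+21-1, 8+20-1, 13+13-1, 20+8-1, 21+2-1, 12+0) = 27
net[7] = max(2+27-1, 8+21-1, 13+20-1, …, 12+2-1, 31+0) = 32
One optimal plan: pieces 4 + 3 (1 cut) → $33 − $1 = $32.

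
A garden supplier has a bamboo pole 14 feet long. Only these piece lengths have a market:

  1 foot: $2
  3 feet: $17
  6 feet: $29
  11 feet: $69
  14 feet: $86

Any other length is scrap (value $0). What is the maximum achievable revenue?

Build best[k] bottom-up: best[k] = max over allowed piece i of (p[i] + best[k−i]).
best[1] = 2
best[2] = 4  (first piece 1, then best[1]=2)
best[3] = 17
best[4] = 19  (first piece 1, then best[3]=17)
best[5] = 21  (first piece 1, then best[4]=19)
best[6] = 34  (first piece 3, then best[3]=17)
best[7] = 36  (first piece 1, then best[6]=34)
best[8] = 38  (first piece 1, then best[7]=36)
best[9] = 51  (first piece 3, then best[6]=34)
best[10] = 53  (first piece 1, then best[9]=51)
best[11] = 69
best[12] = 71  (first piece 1, then best[11]=69)
best[13] = 73  (first piece 1, then best[12]=71)
best[14] = 86  (first piece 3, then best[11]=69)
One optimal cutting: 11 + 3 → $86.

86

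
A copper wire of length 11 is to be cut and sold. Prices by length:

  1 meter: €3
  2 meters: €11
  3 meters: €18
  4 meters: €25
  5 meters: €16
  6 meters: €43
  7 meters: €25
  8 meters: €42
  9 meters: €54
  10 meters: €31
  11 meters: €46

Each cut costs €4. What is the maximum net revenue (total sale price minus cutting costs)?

64

Let net[k] be the best obtainable value from length k. For each k, try every first piece i and keep the best of price[i] + net[k−i] minus the 4 cut fee when i<k.
net[1] = 3
net[2] = max(3+3-4, 11+0) = 11
net[3] = max(3+11-4, 11+3-4, 18+0) = 18
net[4] = max(3+18-4, 11+11-4, 18+3-4, 25+0) = 25
net[5] = max(3+25-4, 11+18-4, 18+11-4, 25+3-4, 16+0) = 25
net[6] = max(3+25-4, 11+25-4, 18+18-4, 25+11-4, 16+3-4, 43+0) = 43
net[7] = max(3+43-4, 11+25-4, 18+25-4, …, 43+3-4, 25+0) = 42
net[8] = max(3+42-4, 11+43-4, 18+25-4, …, 25+3-4, 42+0) = 50
net[9] = max(3+50-4, 11+42-4, 18+43-4, …, 42+3-4, 54+0) = 57
net[10] = max(3+57-4, 11+50-4, 18+42-4, …, 54+3-4, 31+0) = 64
net[11] = max(3+64-4, 11+57-4, 18+50-4, …, 31+3-4, 46+0) = 64
One optimal plan: pieces 6 + 3 + 2 (2 cuts) → €72 − €8 = €64.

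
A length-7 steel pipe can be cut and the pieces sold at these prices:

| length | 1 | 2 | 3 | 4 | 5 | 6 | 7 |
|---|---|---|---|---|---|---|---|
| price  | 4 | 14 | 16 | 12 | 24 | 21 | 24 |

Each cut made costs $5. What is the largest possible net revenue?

34

Build v[k] bottom-up: v[k] = max over allowed piece i of (p[i] + v[k−i]) − 5 per cut.
v[1] = 4
v[2] = max(4+4-5, 14+0) = 14
v[3] = max(4+14-5, 14+4-5, 16+0) = 16
v[4] = max(4+16-5, 14+14-5, 16+4-5, 12+0) = 23
v[5] = max(4+23-5, 14+16-5, 16+14-5, 12+4-5, 24+0) = 25
v[6] = max(4+25-5, 14+23-5, 16+16-5, 12+14-5, 24+4-5, 21+0) = 32
v[7] = max(4+32-5, 14+25-5, 16+23-5, …, 21+4-5, 24+0) = 34
One optimal plan: pieces 3 + 2 + 2 (2 cuts) → $44 − $10 = $34.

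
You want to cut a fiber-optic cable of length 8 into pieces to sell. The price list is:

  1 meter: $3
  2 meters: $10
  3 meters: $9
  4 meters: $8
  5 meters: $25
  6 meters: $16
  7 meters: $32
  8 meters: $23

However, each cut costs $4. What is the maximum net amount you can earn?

31

Build r[k] bottom-up: r[k] = max over allowed piece i of (p[i] + r[k−i]) − 4 per cut.
r[1] = 3
r[2] = max(3+3-4, 10+0) = 10
r[3] = max(3+10-4, 10+3-4, 9+0) = 9
r[4] = max(3+9-4, 10+10-4, 9+3-4, 8+0) = 16
r[5] = max(3+16-4, 10+9-4, 9+10-4, 8+3-4, 25+0) = 25
r[6] = max(3+25-4, 10+16-4, 9+9-4, 8+10-4, 25+3-4, 16+0) = 24
r[7] = max(3+24-4, 10+25-4, 9+16-4, …, 16+3-4, 32+0) = 32
r[8] = max(3+32-4, 10+24-4, 9+25-4, …, 32+3-4, 23+0) = 31
One optimal plan: pieces 7 + 1 (1 cut) → $35 − $4 = $31.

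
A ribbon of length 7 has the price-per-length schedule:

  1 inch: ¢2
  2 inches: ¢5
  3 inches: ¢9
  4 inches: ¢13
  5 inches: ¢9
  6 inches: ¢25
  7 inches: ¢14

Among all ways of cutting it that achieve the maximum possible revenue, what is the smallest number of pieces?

Consider every possible first cut. r[k] is the best of p[i]+r[k−i] over all sellable i≤k.
r[1] = 2
r[2] = max(2+2, 5+0) = 5
r[3] = max(2+5, 5+2, 9+0) = 9
r[4] = max(2+9, 5+5, 9+2, 13+0) = 13
r[5] = max(2+13, 5+9, 9+5, 13+2, 9+0) = 15
r[6] = max(2+15, 5+13, 9+9, 13+5, 9+2, 25+0) = 25
r[7] = max(2+25, 5+15, 9+13, …, 25+2, 14+0) = 27
Maximum revenue is ¢27.
Now minimize piece count subject to staying optimal: for each k, pieces[k] = 1 + min over i with p[i]+r[k−i]=r[k] of pieces[k−i].
pieces[4] = 1
pieces[5] = 2
pieces[6] = 1
pieces[7] = 2

2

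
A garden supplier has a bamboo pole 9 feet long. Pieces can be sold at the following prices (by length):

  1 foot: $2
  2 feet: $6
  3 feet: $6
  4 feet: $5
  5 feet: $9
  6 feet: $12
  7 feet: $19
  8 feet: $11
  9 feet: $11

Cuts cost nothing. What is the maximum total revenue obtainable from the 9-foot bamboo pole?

26

Let v[k] be the best obtainable value from length k. For each k, try every first piece i and keep the best of price[i] + v[k−i].
v[1] = 2
v[2] = max(2+2, 6+0) = 6
v[3] = max(2+6, 6+2, 6+0) = 8
v[4] = max(2+8, 6+6, 6+2, 5+0) = 12
v[5] = max(2+12, 6+8, 6+6, 5+2, 9+0) = 14
v[6] = max(2+14, 6+12, 6+8, 5+6, 9+2, 12+0) = 18
v[7] = max(2+18, 6+14, 6+12, …, 12+2, 19+0) = 20
v[8] = max(2+20, 6+18, 6+14, …, 19+2, 11+0) = 24
v[9] = max(2+24, 6+20, 6+18, …, 11+2, 11+0) = 26
One optimal cutting: 2 + 2 + 2 + 2 + 1 → $6 + $6 + $6 + $6 + $2 = $26.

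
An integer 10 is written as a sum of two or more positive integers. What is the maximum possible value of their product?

36

Let g[k] be the best product for length k (with at least one cut). For each first piece i, the rest contributes max(k−i, g[k−i]).
g[2] = 1·max(1,0) = 1·1 = 1
g[3] = 1·max(2,1) = 1·2 = 2
g[4] = 2·max(2,1) = 2·2 = 4
g[5] = 2·max(3,2) = 2·3 = 6
g[6] = 3·max(3,2) = 3·3 = 9
g[7] = 2·max(5,6) = 2·6 = 12
g[8] = 2·max(6,9) = 2·9 = 18
g[9] = 3·max(6,9) = 3·9 = 27
g[10] = 2·max(8,18) = 2·18 = 36
One optimal split: 3 + 3 + 2 + 2; product 3·3·2·2 = 36.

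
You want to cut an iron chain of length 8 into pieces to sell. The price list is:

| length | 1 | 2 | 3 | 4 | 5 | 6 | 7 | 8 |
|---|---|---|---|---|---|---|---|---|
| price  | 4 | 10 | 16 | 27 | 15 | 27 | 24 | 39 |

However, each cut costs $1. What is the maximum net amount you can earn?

Let r[k] be the best obtainable value from length k. For each k, try every first piece i and keep the best of price[i] + r[k−i] minus the 1 cut fee when i<k.
r[1] = 4
r[2] = max(4+4-1, 10+0) = 10
r[3] = max(4+10-1, 10+4-1, 16+0) = 16
r[4] = max(4+16-1, 10+10-1, 16+4-1, 27+0) = 27
r[5] = max(4+27-1, 10+16-1, 16+10-1, 27+4-1, 15+0) = 30
r[6] = max(4+30-1, 10+27-1, 16+16-1, 27+10-1, 15+4-1, 27+0) = 36
r[7] = max(4+36-1, 10+30-1, 16+27-1, …, 27+4-1, 24+0) = 42
r[8] = max(4+42-1, 10+36-1, 16+30-1, …, 24+4-1, 39+0) = 53
One optimal plan: pieces 4 + 4 (1 cut) → $54 − $1 = $53.

53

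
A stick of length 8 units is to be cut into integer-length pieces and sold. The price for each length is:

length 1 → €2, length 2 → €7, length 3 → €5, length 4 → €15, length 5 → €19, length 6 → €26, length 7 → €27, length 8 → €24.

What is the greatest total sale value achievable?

Let best[k] be the best obtainable value from length k. For each k, try every first piece i and keep the best of price[i] + best[k−i].
best[1] = 2
best[2] = 7
best[3] = 9  (first piece 1, then best[2]=7)
best[4] = 15
best[5] = 19
best[6] = 26
best[7] = 28  (first piece 1, then best[6]=26)
best[8] = 33  (first piece 2, then best[6]=26)
One optimal cutting: 6 + 2 → €26 + €7 = €33.

33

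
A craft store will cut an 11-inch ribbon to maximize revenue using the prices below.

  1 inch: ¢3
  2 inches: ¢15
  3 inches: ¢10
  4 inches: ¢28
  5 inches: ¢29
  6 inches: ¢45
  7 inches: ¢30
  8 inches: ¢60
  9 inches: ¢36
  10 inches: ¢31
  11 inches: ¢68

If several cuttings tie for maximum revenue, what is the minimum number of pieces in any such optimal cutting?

3

Consider every possible first cut. r[k] is the best of p[i]+r[k−i] over all sellable i≤k.
r[1] = 3
r[2] = max(3+3, 15+0) = 15
r[3] = max(3+15, 15+3, 10+0) = 18
r[4] = max(3+18, 15+15, 10+3, 28+0) = 30
r[5] = max(3+30, 15+18, 10+15, 28+3, 29+0) = 33
r[6] = max(3+33, 15+30, 10+18, 28+15, 29+3, 45+0) = 45
r[7] = max(3+45, 15+33, 10+30, …, 45+3, 30+0) = 48
r[8] = max(3+48, 15+45, 10+33, …, 30+3, 60+0) = 60
r[9] = max(3+60, 15+48, 10+45, …, 60+3, 36+0) = 63
r[10] = max(3+63, 15+60, 10+48, …, 36+3, 31+0) = 75
r[11] = max(3+75, 15+63, 10+60, …, 31+3, 68+0) = 78
Maximum revenue is ¢78.
Now minimize piece count subject to staying optimal: for each k, pieces[k] = 1 + min over i with p[i]+r[k−i]=r[k] of pieces[k−i].
pieces[8] = 1
pieces[9] = 2
pieces[10] = 2
pieces[11] = 3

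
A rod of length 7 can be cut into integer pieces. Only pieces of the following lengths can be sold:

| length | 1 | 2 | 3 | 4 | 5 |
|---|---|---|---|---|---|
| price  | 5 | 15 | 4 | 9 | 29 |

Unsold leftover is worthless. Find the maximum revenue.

Build r[k] bottom-up: r[k] = max over allowed piece i of (p[i] + r[k−i]).
r[1] = 5
r[2] = max(5+5, 15+0) = 15
r[3] = max(5+15, 15+5, 4+0) = 20
r[4] = max(5+20, 15+15, 4+5, 9+0) = 30
r[5] = max(5+30, 15+20, 4+15, 9+5, 29+0) = 35
r[6] = max(5+35, 15+30, 4+20, 9+15, 29+5) = 45
r[7] = max(5+45, 15+35, 4+30, 9+20, 29+15) = 50
One optimal cutting: 2 + 2 + 2 + 1 → 50.

50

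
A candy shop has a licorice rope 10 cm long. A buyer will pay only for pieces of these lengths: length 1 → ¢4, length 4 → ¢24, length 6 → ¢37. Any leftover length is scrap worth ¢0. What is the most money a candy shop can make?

61

Let f[k] be the best obtainable value from length k. For each k, try every first piece i and keep the best of price[i] + f[k−i].
f[1] = 4
f[2] = 8  (first piece 1, then f[1]=4)
f[3] = 12  (first piece 1, then f[2]=8)
f[4] = 24
f[5] = 28  (first piece 1, then f[4]=24)
f[6] = 37
f[7] = 41  (first piece 1, then f[6]=37)
f[8] = 48  (first piece 4, then f[4]=24)
f[9] = 52  (first piece 1, then f[8]=48)
f[10] = 61  (first piece 4, then f[6]=37)
One optimal cutting: 6 + 4 → ¢61.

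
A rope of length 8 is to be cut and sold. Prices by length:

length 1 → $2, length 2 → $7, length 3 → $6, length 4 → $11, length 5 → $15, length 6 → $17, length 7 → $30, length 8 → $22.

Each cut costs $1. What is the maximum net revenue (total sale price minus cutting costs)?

Consider every possible first cut. net[k] is the best of p[i]+net[k−i] over all sellable i≤k, charging 1 whenever i<k.
net[1] = 2
net[2] = 7
net[3] = 8  (first piece 1, then net[2]=7)
net[4] = 13  (first piece 2, then net[2]=7)
net[5] = 15
net[6] = 19  (first piece 2, then net[4]=13)
net[7] = 30
net[8] = 31  (first piece 1, then net[7]=30)
One optimal plan: pieces 7 + 1 (1 cut) → $32 − $1 = $31.

31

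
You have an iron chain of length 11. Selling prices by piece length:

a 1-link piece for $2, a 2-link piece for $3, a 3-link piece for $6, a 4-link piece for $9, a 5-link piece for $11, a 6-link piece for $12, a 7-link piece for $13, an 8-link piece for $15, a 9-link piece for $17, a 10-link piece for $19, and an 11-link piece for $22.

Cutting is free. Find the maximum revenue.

Let best[k] be the best obtainable value from length k. For each k, try every first piece i and keep the best of price[i] + best[k−i].
best[1] = 2
best[2] = max(2+2, 3+0) = 4
best[3] = max(2+4, 3+2, 6+0) = 6
best[4] = max(2+6, 3+4, 6+2, 9+0) = 9
best[5] = max(2+9, 3+6, 6+4, 9+2, 11+0) = 11
best[6] = max(2+11, 3+9, 6+6, 9+4, 11+2, 12+0) = 13
best[7] = max(2+13, 3+11, 6+9, …, 12+2, 13+0) = 15
best[8] = max(2+15, 3+13, 6+11, …, 13+2, 15+0) = 18
best[9] = max(2+18, 3+15, 6+13, …, 15+2, 17+0) = 20
best[10] = max(2+20, 3+18, 6+15, …, 17+2, 19+0) = 22
best[11] = max(2+22, 3+20, 6+18, …, 19+2, 22+0) = 24
One optimal cutting: 4 + 4 + 1 + 1 + 1 → $9 + $9 + $2 + $2 + $2 = $24.

24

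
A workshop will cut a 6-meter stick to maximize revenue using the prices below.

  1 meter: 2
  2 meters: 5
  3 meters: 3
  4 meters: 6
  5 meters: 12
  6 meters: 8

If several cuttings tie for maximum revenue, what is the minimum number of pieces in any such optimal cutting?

Let r[k] be the best obtainable value from length k. For each k, try every first piece i and keep the best of price[i] + r[k−i].
r[1] = 2
r[2] = max(2+2, 5+0) = 5
r[3] = max(2+5, 5+2, 3+0) = 7
r[4] = max(2+7, 5+5, 3+2, 6+0) = 10
r[5] = max(2+10, 5+7, 3+5, 6+2, 12+0) = 12
r[6] = max(2+12, 5+10, 3+7, 6+5, 12+2, 8+0) = 15
Maximum revenue is 15.
Now minimize piece count subject to staying optimal: for each k, pieces[k] = 1 + min over i with p[i]+r[k−i]=r[k] of pieces[k−i].
pieces[3] = 2
pieces[4] = 2
pieces[5] = 1
pieces[6] = 3

3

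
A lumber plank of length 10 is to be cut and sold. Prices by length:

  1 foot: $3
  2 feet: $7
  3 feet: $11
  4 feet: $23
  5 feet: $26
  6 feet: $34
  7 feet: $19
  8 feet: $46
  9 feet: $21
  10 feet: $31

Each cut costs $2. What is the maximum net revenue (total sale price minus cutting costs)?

Build net[k] bottom-up: net[k] = max over allowed piece i of (p[i] + net[k−i]) − 2 per cut.
net[1] = 3
net[2] = 7
net[3] = 11
net[4] = 23
net[5] = 26
net[6] = 34
net[7] = 35  (first piece 1, then net[6]=34)
net[8] = 46
net[9] = 47  (first piece 1, then net[8]=46)
net[10] = 55  (first piece 4, then net[6]=34)
One optimal plan: pieces 6 + 4 (1 cut) → $57 − $2 = $55.

55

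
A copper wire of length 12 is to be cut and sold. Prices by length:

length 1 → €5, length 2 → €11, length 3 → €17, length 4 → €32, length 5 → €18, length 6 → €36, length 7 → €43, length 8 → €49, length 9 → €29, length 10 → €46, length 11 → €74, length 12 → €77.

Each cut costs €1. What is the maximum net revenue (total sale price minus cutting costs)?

94

Consider every possible first cut. r[k] is the best of p[i]+r[k−i] over all sellable i≤k, charging 1 whenever i<k.
r[1] = 5
r[2] = 11
r[3] = 17
r[4] = 32
r[5] = 36  (first piece 1, then r[4]=32)
r[6] = 42  (first piece 2, then r[4]=32)
r[7] = 48  (first piece 3, then r[4]=32)
r[8] = 63  (first piece 4, then r[4]=32)
r[9] = 67  (first piece 1, then r[8]=63)
r[10] = 73  (first piece 2, then r[8]=63)
r[11] = 79  (first piece 3, then r[8]=63)
r[12] = 94  (first piece 4, then r[8]=63)
One optimal plan: pieces 4 + 4 + 4 (2 cuts) → €96 − €2 = €94.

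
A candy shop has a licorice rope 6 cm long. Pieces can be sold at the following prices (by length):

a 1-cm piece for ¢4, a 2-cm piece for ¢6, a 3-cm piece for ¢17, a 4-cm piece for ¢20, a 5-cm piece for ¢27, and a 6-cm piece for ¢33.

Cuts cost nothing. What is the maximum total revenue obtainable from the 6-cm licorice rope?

Let v[k] be the best obtainable value from length k. For each k, try every first piece i and keep the best of price[i] + v[k−i].
v[1] = 4
v[2] = max(4+4, 6+0) = 8
v[3] = max(4+8, 6+4, 17+0) = 17
v[4] = max(4+17, 6+8, 17+4, 20+0) = 21
v[5] = max(4+21, 6+17, 17+8, 20+4, 27+0) = 27
v[6] = max(4+27, 6+21, 17+17, 20+8, 27+4, 33+0) = 34
One optimal cutting: 3 + 3 → ¢17 + ¢17 = ¢34.

34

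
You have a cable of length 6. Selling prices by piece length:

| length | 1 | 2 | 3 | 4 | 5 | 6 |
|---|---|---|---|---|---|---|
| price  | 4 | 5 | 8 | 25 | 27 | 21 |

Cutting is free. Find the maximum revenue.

33

Consider every possible first cut. r[k] is the best of p[i]+r[k−i] over all sellable i≤k.
r[1] = 4
r[2] = 8  (first piece 1, then r[1]=4)
r[3] = 12  (first piece 1, then r[2]=8)
r[4] = 25
r[5] = 29  (first piece 1, then r[4]=25)
r[6] = 33  (first piece 1, then r[5]=29)
One optimal cutting: 4 + 1 + 1 → €25 + €4 + €4 = €33.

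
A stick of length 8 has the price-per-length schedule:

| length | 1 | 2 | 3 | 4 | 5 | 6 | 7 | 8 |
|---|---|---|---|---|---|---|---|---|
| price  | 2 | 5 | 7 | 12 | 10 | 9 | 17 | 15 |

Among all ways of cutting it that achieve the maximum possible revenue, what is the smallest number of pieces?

2

Build r[k] bottom-up: r[k] = max over allowed piece i of (p[i] + r[k−i]).
r[1] = 2
r[2] = max(2+2, 5+0) = 5
r[3] = max(2+5, 5+2, 7+0) = 7
r[4] = max(2+7, 5+5, 7+2, 12+0) = 12
r[5] = max(2+12, 5+7, 7+5, 12+2, 10+0) = 14
r[6] = max(2+14, 5+12, 7+7, 12+5, 10+2, 9+0) = 17
r[7] = max(2+17, 5+14, 7+12, …, 9+2, 17+0) = 19
r[8] = max(2+19, 5+17, 7+14, …, 17+2, 15+0) = 24
Maximum revenue is €24.
Now minimize piece count subject to staying optimal: for each k, pieces[k] = 1 + min over i with p[i]+r[k−i]=r[k] of pieces[k−i].
pieces[5] = 2
pieces[6] = 2
pieces[7] = 2
pieces[8] = 2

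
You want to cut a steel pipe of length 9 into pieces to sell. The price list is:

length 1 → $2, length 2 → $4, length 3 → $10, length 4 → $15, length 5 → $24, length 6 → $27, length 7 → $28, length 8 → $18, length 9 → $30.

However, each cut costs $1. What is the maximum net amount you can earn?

Consider every possible first cut. v[k] is the best of p[i]+v[k−i] over all sellable i≤k, charging 1 whenever i<k.
v[1] = 2
v[2] = max(2+2-1, 4+0) = 4
v[3] = max(2+4-1, 4+2-1, 10+0) = 10
v[4] = max(2+10-1, 4+4-1, 10+2-1, 15+0) = 15
v[5] = max(2+15-1, 4+10-1, 10+4-1, 15+2-1, 24+0) = 24
v[6] = max(2+24-1, 4+15-1, 10+10-1, 15+4-1, 24+2-1, 27+0) = 27
v[7] = max(2+27-1, 4+24-1, 10+15-1, …, 27+2-1, 28+0) = 28
v[8] = max(2+28-1, 4+27-1, 10+24-1, …, 28+2-1, 18+0) = 33
v[9] = max(2+33-1, 4+28-1, 10+27-1, …, 18+2-1, 30+0) = 38
One optimal plan: pieces 5 + 4 (1 cut) → $39 − $1 = $38.

38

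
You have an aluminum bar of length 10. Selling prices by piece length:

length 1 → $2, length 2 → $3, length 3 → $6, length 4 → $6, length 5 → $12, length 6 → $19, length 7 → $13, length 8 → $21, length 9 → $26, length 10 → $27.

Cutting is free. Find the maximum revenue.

28

Let R[k] be the best obtainable value from length k. For each k, try every first piece i and keep the best of price[i] + R[k−i].
R[1] = 2
R[2] = 4  (first piece 1, then R[1]=2)
R[3] = 6  (first piece 1, then R[2]=4)
R[4] = 8  (first piece 1, then R[3]=6)
R[5] = 12
R[6] = 19
R[7] = 21  (first piece 1, then R[6]=19)
R[8] = 23  (first piece 1, then R[7]=21)
R[9] = 26
R[10] = 28  (first piece 1, then R[9]=26)
One optimal cutting: 9 + 1 → $26 + $2 = $28.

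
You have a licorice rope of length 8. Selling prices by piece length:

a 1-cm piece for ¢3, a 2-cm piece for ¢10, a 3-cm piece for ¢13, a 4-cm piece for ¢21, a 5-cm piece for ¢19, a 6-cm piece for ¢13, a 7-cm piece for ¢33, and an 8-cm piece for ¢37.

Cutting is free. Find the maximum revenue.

42

Let r[k] be the best obtainable value from length k. For each k, try every first piece i and keep the best of price[i] + r[k−i].
r[1] = 3
r[2] = max(3+3, 10+0) = 10
r[3] = max(3+10, 10+3, 13+0) = 13
r[4] = max(3+13, 10+10, 13+3, 21+0) = 21
r[5] = max(3+21, 10+13, 13+10, 21+3, 19+0) = 24
r[6] = max(3+24, 10+21, 13+13, 21+10, 19+3, 13+0) = 31
r[7] = max(3+31, 10+24, 13+21, …, 13+3, 33+0) = 34
r[8] = max(3+34, 10+31, 13+24, …, 33+3, 37+0) = 42
One optimal cutting: 4 + 4 → ¢21 + ¢21 = ¢42.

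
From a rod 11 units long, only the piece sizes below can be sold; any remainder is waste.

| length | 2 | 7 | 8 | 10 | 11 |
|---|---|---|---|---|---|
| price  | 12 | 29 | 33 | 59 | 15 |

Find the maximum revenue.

Consider every possible first cut. f[k] is the best of p[i]+f[k−i] over all sellable i≤k.
f[1] = 0
f[2] = 12
f[3] = 12
f[4] = 24  (first piece 2, then f[2]=12)
f[5] = 24
f[6] = 36  (first piece 2, then f[4]=24)
f[7] = max(12+24, 29+0) = 36
f[8] = max(12+36, 29+0, 33+0) = 48
f[9] = max(12+36, 29+12, 33+0) = 48
f[10] = max(12+48, 29+12, 33+12, 59+0) = 60
f[11] = max(12+48, 29+24, 33+12, 59+0, 15+0) = 60
One optimal cutting: pieces 2 + 2 + 2 + 2 + 2 with 1 unit of scrap → €60.

60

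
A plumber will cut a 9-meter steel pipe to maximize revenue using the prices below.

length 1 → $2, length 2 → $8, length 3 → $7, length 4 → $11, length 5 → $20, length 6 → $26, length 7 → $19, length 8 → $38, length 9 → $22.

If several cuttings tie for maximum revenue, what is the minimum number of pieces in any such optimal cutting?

2

Let r[k] be the best obtainable value from length k. For each k, try every first piece i and keep the best of price[i] + r[k−i].
r[1] = 2
r[2] = max(2+2, 8+0) = 8
r[3] = max(2+8, 8+2, 7+0) = 10
r[4] = max(2+10, 8+8, 7+2, 11+0) = 16
r[5] = max(2+16, 8+10, 7+8, 11+2, 20+0) = 20
r[6] = max(2+20, 8+16, 7+10, 11+8, 20+2, 26+0) = 26
r[7] = max(2+26, 8+20, 7+16, …, 26+2, 19+0) = 28
r[8] = max(2+28, 8+26, 7+20, …, 19+2, 38+0) = 38
r[9] = max(2+38, 8+28, 7+26, …, 38+2, 22+0) = 40
Maximum revenue is $40.
Now minimize piece count subject to staying optimal: for each k, pieces[k] = 1 + min over i with p[i]+r[k−i]=r[k] of pieces[k−i].
pieces[6] = 1
pieces[7] = 2
pieces[8] = 1
pieces[9] = 2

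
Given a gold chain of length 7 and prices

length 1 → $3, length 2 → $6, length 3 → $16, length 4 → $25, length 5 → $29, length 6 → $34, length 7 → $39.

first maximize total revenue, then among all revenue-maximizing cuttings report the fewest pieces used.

Let r[k] be the best obtainable value from length k. For each k, try every first piece i and keep the best of price[i] + r[k−i].
r[1] = 3
r[2] = max(3+3, 6+0) = 6
r[3] = max(3+6, 6+3, 16+0) = 16
r[4] = max(3+16, 6+6, 16+3, 25+0) = 25
r[5] = max(3+25, 6+16, 16+6, 25+3, 29+0) = 29
r[6] = max(3+29, 6+25, 16+16, 25+6, 29+3, 34+0) = 34
r[7] = max(3+34, 6+29, 16+25, …, 34+3, 39+0) = 41
Maximum revenue is $41.
Now minimize piece count subject to staying optimal: for each k, pieces[k] = 1 + min over i with p[i]+r[k−i]=r[k] of pieces[k−i].
pieces[4] = 1
pieces[5] = 1
pieces[6] = 1
pieces[7] = 2

2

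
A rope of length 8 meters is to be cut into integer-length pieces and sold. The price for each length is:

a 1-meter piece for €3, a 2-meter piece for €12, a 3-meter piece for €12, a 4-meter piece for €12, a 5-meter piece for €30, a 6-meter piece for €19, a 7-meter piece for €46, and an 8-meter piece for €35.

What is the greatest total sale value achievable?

49

Consider every possible first cut. r[k] is the best of p[i]+r[k−i] over all sellable i≤k.
r[1] = 3
r[2] = max(3+3, 12+0) = 12
r[3] = max(3+12, 12+3, 12+0) = 15
r[4] = max(3+15, 12+12, 12+3, 12+0) = 24
r[5] = max(3+24, 12+15, 12+12, 12+3, 30+0) = 30
r[6] = max(3+30, 12+24, 12+15, 12+12, 30+3, 19+0) = 36
r[7] = max(3+36, 12+30, 12+24, …, 19+3, 46+0) = 46
r[8] = max(3+46, 12+36, 12+30, …, 46+3, 35+0) = 49
One optimal cutting: 7 + 1 → €46 + €3 = €49.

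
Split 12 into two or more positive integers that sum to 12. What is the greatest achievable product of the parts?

Fill g[k] for k=2..12: at each k try every first piece i and multiply by the better of (k−i) uncut or g[k−i].
g[2] = 1*max(1,0) = 1*1 = 1
g[3] = 1*max(2,1) = 1*2 = 2
g[4] = 2*max(2,1) = 2*2 = 4
g[5] = 2*max(3,2) = 2*3 = 6
g[6] = 3*max(3,2) = 3*3 = 9
g[7] = 2*max(5,6) = 2*6 = 12
g[8] = 2*max(6,9) = 2*9 = 18
g[9] = 3*max(6,9) = 3*9 = 27
g[10] = 2*max(8,18) = 2*18 = 36
g[11] = 2*max(9,27) = 2*27 = 54
g[12] = 3*max(9,27) = 3*27 = 81
One optimal split: 3 + 3 + 3 + 3; product 3*3*3*3 = 81.

81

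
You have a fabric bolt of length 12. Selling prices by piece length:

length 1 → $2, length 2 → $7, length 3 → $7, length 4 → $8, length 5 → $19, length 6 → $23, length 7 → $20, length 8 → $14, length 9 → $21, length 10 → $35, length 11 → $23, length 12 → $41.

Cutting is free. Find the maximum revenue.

Build R[k] bottom-up: R[k] = max over allowed piece i of (p[i] + R[k−i]).
R[1] = 2
R[2] = 7
R[3] = 9  (first piece 1, then R[2]=7)
R[4] = 14  (first piece 2, then R[2]=7)
R[5] = 19
R[6] = 23
R[7] = 26  (first piece 2, then R[5]=19)
R[8] = 30  (first piece 2, then R[6]=23)
R[9] = 33  (first piece 2, then R[7]=26)
R[10] = 38  (first piece 5, then R[5]=19)
R[11] = 42  (first piece 5, then R[6]=23)
R[12] = 46  (first piece 6, then R[6]=23)
One optimal cutting: 6 + 6 → $23 + $23 = $46.

46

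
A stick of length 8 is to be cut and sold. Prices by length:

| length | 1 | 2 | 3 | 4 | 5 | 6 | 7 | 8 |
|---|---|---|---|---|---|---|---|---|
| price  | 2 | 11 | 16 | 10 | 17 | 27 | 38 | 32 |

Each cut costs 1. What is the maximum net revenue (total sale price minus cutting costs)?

41

Build r[k] bottom-up: r[k] = max over allowed piece i of (p[i] + r[k−i]) − 1 per cut.
r[1] = 2
r[2] = max(2+2-1, 11+0) = 11
r[3] = max(2+11-1, 11+2-1, 16+0) = 16
r[4] = max(2+16-1, 11+11-1, 16+2-1, 10+0) = 21
r[5] = max(2+21-1, 11+16-1, 16+11-1, 10+2-1, 17+0) = 26
r[6] = max(2+26-1, 11+21-1, 16+16-1, 10+11-1, 17+2-1, 27+0) = 31
r[7] = max(2+31-1, 11+26-1, 16+21-1, …, 27+2-1, 38+0) = 38
r[8] = max(2+38-1, 11+31-1, 16+26-1, …, 38+2-1, 32+0) = 41
One optimal plan: pieces 2 + 2 + 2 + 2 (3 cuts) → 44 − 3 = 41.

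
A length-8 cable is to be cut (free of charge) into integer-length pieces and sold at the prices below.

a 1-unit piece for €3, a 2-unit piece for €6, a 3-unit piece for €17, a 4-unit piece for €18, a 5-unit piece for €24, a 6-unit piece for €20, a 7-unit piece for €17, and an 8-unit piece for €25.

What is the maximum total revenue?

Let v[k] be the best obtainable value from length k. For each k, try every first piece i and keep the best of price[i] + v[k−i].
v[1] = 3
v[2] = max(3+3, 6+0) = 6
v[3] = max(3+6, 6+3, 17+0) = 17
v[4] = max(3+17, 6+6, 17+3, 18+0) = 20
v[5] = max(3+20, 6+17, 17+6, 18+3, 24+0) = 24
v[6] = max(3+24, 6+20, 17+17, 18+6, 24+3, 20+0) = 34
v[7] = max(3+34, 6+24, 17+20, …, 20+3, 17+0) = 37
v[8] = max(3+37, 6+34, 17+24, …, 17+3, 25+0) = 41
One optimal cutting: 5 + 3 → €24 + €17 = €41.

41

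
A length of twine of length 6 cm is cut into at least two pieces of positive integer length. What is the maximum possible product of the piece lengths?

Fill f[k] for k=2..6: at each k try every first piece i and multiply by the better of (k−i) uncut or f[k−i].
f[2] = 1·max(1,0) = 1·1 = 1
f[3] = max(1·2, 2·1) = 2
f[4] = max(1·3, 2·2, 3·1) = 4
f[5] = max(1·4, 2·3, 3·2, 4·1) = 6
f[6] = max(1·6, 2·4, 3·3, 4·2, 5·1) = 9
One optimal split: 3 + 3; product 3·3 = 9.

9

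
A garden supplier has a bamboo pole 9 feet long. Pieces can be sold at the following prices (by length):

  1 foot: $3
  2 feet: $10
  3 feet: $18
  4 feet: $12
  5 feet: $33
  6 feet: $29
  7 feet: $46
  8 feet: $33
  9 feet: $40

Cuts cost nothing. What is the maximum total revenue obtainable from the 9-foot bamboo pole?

Consider every possible first cut. r[k] is the best of p[i]+r[k−i] over all sellable i≤k.
r[1] = 3
r[2] = max(3+3, 10+0) = 10
r[3] = max(3+10, 10+3, 18+0) = 18
r[4] = max(3+18, 10+10, 18+3, 12+0) = 21
r[5] = max(3+21, 10+18, 18+10, 12+3, 33+0) = 33
r[6] = max(3+33, 10+21, 18+18, 12+10, 33+3, 29+0) = 36
r[7] = max(3+36, 10+33, 18+21, …, 29+3, 46+0) = 46
r[8] = max(3+46, 10+36, 18+33, …, 46+3, 33+0) = 51
r[9] = max(3+51, 10+46, 18+36, …, 33+3, 40+0) = 56
One optimal cutting: 7 + 2 → $46 + $10 = $56.

56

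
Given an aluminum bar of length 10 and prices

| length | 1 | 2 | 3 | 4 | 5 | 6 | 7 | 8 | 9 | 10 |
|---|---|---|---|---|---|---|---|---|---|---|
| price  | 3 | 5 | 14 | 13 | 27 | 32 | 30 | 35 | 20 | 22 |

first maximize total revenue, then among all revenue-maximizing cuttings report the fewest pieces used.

Build r[k] bottom-up: r[k] = max over allowed piece i of (p[i] + r[k−i]).
r[1] = 3
r[2] = 6  (first piece 1, then r[1]=3)
r[3] = 14
r[4] = 17  (first piece 1, then r[3]=14)
r[5] = 27
r[6] = 32
r[7] = 35  (first piece 1, then r[6]=32)
r[8] = 41  (first piece 3, then r[5]=27)
r[9] = 46  (first piece 3, then r[6]=32)
r[10] = 54  (first piece 5, then r[5]=27)
Maximum revenue is $54.
Now minimize piece count subject to staying optimal: for each k, pieces[k] = 1 + min over i with p[i]+r[k−i]=r[k] of pieces[k−i].
pieces[7] = 2
pieces[8] = 2
pieces[9] = 2
pieces[10] = 2

2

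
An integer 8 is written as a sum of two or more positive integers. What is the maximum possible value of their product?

Fill g[k] for k=2..8: at each k try every first piece i and multiply by the better of (k−i) uncut or g[k−i].
g[2] = 1·max(1,0) = 1·1 = 1
g[3] = max(1·2, 2·1) = 2
g[4] = max(1·3, 2·2, 3·1) = 4
g[5] = max(1·4, 2·3, 3·2, 4·1) = 6
g[6] = max(1·6, 2·4, 3·3, 4·2, 5·1) = 9
g[7] = max(1·9, 2·6, 3·4, 4·3, 5·2, 6·1) = 12
g[8] = max(1·12, 2·9, 3·6, …, 6·2, 7·1) = 18
One optimal split: 3 + 3 + 2; product 3·3·2 = 18.

18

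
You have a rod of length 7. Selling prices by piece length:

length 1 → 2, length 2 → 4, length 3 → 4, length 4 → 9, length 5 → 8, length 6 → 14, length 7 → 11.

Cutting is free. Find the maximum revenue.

Build r[k] bottom-up: r[k] = max over allowed piece i of (p[i] + r[k−i]).
r[1] = 2
r[2] = 4  (first piece 1, then r[1]=2)
r[3] = 6  (first piece 1, then r[2]=4)
r[4] = 9
r[5] = 11  (first piece 1, then r[4]=9)
r[6] = 14
r[7] = 16  (first piece 1, then r[6]=14)
One optimal cutting: 6 + 1 → 14 + 2 = 16.

16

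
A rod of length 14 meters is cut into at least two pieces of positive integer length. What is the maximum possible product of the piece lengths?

162

Let P[k] be the best product for length k (with at least one cut). For each first piece i, the rest contributes max(k−i, P[k−i]).
P[2] = 1*max(1,0) = 1*1 = 1
P[3] = max(1*2, 2*1) = 2
P[4] = max(1*3, 2*2, 3*1) = 4
P[5] = max(1*4, 2*3, 3*2, 4*1) = 6
P[6] = max(1*6, 2*4, 3*3, 4*2, 5*1) = 9
P[7] = max(1*9, 2*6, 3*4, 4*3, 5*2, 6*1) = 12
P[8] = max(1*12, 2*9, 3*6, …, 6*2, 7*1) = 18
P[9] = max(1*18, 2*12, 3*9, …, 7*2, 8*1) = 27
P[10] = max(1*27, 2*18, 3*12, …, 8*2, 9*1) = 36
P[11] = max(1*36, 2*27, 3*18, …, 9*2, 10*1) = 54
P[12] = max(1*54, 2*36, 3*27, …, 10*2, 11*1) = 81
P[13] = max(1*81, 2*54, 3*36, …, 11*2, 12*1) = 108
P[14] = max(1*108, 2*81, 3*54, …, 12*2, 13*1) = 162
One optimal split: 3 + 3 + 3 + 3 + 2; product 3*3*3*3*2 = 162.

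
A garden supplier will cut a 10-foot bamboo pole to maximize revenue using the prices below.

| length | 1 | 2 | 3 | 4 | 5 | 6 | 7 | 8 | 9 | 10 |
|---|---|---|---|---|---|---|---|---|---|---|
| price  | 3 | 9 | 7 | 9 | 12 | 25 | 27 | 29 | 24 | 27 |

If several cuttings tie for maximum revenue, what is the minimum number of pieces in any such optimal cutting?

5

Let r[k] be the best obtainable value from length k. For each k, try every first piece i and keep the best of price[i] + r[k−i].
r[1] = 3
r[2] = max(3+3, 9+0) = 9
r[3] = max(3+9, 9+3, 7+0) = 12
r[4] = max(3+12, 9+9, 7+3, 9+0) = 18
r[5] = max(3+18, 9+12, 7+9, 9+3, 12+0) = 21
r[6] = max(3+21, 9+18, 7+12, 9+9, 12+3, 25+0) = 27
r[7] = max(3+27, 9+21, 7+18, …, 25+3, 27+0) = 30
r[8] = max(3+30, 9+27, 7+21, …, 27+3, 29+0) = 36
r[9] = max(3+36, 9+30, 7+27, …, 29+3, 24+0) = 39
r[10] = max(3+39, 9+36, 7+30, …, 24+3, 27+0) = 45
Maximum revenue is $45.
Now minimize piece count subject to staying optimal: for each k, pieces[k] = 1 + min over i with p[i]+r[k−i]=r[k] of pieces[k−i].
pieces[7] = 4
pieces[8] = 4
pieces[9] = 5
pieces[10] = 5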